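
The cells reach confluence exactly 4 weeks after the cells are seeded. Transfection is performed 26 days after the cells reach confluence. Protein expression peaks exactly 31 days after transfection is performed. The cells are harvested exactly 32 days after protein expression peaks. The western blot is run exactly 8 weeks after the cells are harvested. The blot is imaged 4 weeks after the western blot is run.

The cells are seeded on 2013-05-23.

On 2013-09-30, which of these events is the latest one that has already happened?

The cells are harvested

The cells are seeded: May 23, 2013.
The cells reach confluence: May 23, 2013 + 4 weeks = Jun 20, 2013.
Transfection is performed: Jun 20, 2013 + 26 days = Jul 16, 2013.
Protein expression peaks: Jul 16, 2013 + 31 days = Aug 16, 2013.
The cells are harvested: Aug 16, 2013 + 32 days = Sep 17, 2013.
The western blot is run: Sep 17, 2013 + 8 weeks = Nov 12, 2013.
The blot is imaged: Nov 12, 2013 + 4 weeks = Dec 10, 2013.
Sep 30, 2013 falls between when the cells are harvested (Sep 17, 2013) and when the western blot is run (Nov 12, 2013).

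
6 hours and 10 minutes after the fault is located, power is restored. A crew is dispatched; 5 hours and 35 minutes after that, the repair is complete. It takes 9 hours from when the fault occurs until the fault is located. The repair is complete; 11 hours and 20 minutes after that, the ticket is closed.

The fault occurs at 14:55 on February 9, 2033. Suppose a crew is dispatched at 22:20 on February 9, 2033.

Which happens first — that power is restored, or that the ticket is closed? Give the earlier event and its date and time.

Power is restored — 06:05 on February 10, 2033

The fault occurs: 14:55 Feb 9, 2033.
The fault is located: 14:55 Feb 9, 2033 + 9h = 23:55 Feb 9, 2033.
Power is restored: 23:55 Feb 9, 2033 + 6h10m = 06:05 Feb 10, 2033.
A crew is dispatched: 22:20 Feb 9, 2033.
The repair is complete: 22:20 Feb 9, 2033 + 5h35m = 03:55 Feb 10, 2033.
The ticket is closed: 03:55 Feb 10, 2033 + 11h20m = 15:15 Feb 10, 2033.
Comparing: power is restored at 06:05 Feb 10, 2033 vs the ticket is closed at 15:15 Feb 10, 2033. Earlier: power is restored.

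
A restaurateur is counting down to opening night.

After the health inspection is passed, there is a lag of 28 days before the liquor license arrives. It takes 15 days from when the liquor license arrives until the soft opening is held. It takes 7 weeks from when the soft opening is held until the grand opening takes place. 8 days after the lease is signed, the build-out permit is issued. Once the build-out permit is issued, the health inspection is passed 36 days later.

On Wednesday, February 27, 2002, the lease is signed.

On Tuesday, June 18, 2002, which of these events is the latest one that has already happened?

The lease is signed: Feb 27, 2002.
The build-out permit is issued: Feb 27, 2002 + 8 days = Mar 7, 2002.
The health inspection is passed: Mar 7, 2002 + 36 days = Apr 12, 2002.
The liquor license arrives: Apr 12, 2002 + 28 days = May 10, 2002.
The soft opening is held: May 10, 2002 + 15 days = May 25, 2002.
The grand opening takes place: May 25, 2002 + 7 weeks = Jul 13, 2002.
Jun 18, 2002 falls between when the soft opening is held (May 25, 2002) and when the grand opening takes place (Jul 13, 2002).

The soft opening is held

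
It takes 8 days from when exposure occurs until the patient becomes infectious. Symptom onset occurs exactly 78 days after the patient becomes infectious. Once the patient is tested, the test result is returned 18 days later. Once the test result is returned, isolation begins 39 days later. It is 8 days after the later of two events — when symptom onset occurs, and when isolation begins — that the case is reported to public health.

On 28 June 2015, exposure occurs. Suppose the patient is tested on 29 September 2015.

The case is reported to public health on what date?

Exposure occurs: Jun 28, 2015.
The patient becomes infectious: Jun 28, 2015 + 8 days = Jul 6, 2015.
Symptom onset occurs: Jul 6, 2015 + 78 days = Sep 22, 2015.
The patient is tested: Sep 29, 2015.
The test result is returned: Sep 29, 2015 + 18 days = Oct 17, 2015.
Isolation begins: Oct 17, 2015 + 39 days = Nov 25, 2015.
Both prerequisites met — symptom onset occurs (Sep 22, 2015), isolation begins (Nov 25, 2015); the later is Nov 25, 2015.
The case is reported to public health: Nov 25, 2015 + 8 days = Dec 3, 2015.

3 December 2015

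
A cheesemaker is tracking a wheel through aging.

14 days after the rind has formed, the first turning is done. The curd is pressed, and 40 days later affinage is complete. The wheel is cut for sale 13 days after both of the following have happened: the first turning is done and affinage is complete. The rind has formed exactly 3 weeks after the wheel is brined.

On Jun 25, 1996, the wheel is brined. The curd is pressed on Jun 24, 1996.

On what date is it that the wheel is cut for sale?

Aug 16, 1996

The wheel is brined: Jun 25, 1996.
The rind has formed: Jun 25, 1996 + 3 weeks = Jul 16, 1996.
The first turning is done: Jul 16, 1996 + 14 days = Jul 30, 1996.
The curd is pressed: Jun 24, 1996.
Affinage is complete: Jun 24, 1996 + 40 days = Aug 3, 1996.
Both prerequisites met — the first turning is done (Jul 30, 1996), affinage is complete (Aug 3, 1996); the later is Aug 3, 1996.
The wheel is cut for sale: Aug 3, 1996 + 13 days = Aug 16, 1996.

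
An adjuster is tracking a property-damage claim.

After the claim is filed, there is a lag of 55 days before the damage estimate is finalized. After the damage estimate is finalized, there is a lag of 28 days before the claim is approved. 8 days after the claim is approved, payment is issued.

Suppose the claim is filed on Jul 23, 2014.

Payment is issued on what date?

Oct 22, 2014

The claim is filed: Jul 23, 2014.
The damage estimate is finalized: Jul 23, 2014 + 55 days = Sep 16, 2014.
The claim is approved: Sep 16, 2014 + 28 days = Oct 14, 2014.
Payment is issued: Oct 14, 2014 + 8 days = Oct 22, 2014.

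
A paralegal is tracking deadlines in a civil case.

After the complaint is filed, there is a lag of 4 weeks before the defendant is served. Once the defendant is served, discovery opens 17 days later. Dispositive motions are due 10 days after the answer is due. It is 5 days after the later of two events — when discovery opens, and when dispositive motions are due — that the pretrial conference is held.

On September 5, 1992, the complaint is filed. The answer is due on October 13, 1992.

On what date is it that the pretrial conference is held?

The complaint is filed: Sep 5, 1992.
The defendant is served: Sep 5, 1992 + 4 weeks = Oct 3, 1992.
Discovery opens: Oct 3, 1992 + 17 days = Oct 20, 1992.
The answer is due: Oct 13, 1992.
Dispositive motions are due: Oct 13, 1992 + 10 days = Oct 23, 1992.
Both prerequisites met — discovery opens (Oct 20, 1992), dispositive motions are due (Oct 23, 1992); the later is Oct 23, 1992.
The pretrial conference is held: Oct 23, 1992 + 5 days = Oct 28, 1992.

October 28, 1992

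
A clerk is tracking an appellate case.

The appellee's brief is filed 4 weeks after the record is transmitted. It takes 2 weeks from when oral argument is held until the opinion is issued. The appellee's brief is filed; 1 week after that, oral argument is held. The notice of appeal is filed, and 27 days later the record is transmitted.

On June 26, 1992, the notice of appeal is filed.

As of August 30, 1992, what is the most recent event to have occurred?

The notice of appeal is filed: Jun 26, 1992.
The record is transmitted: Jun 26, 1992 + 27 days = Jul 23, 1992.
The appellee's brief is filed: Jul 23, 1992 + 4 weeks = Aug 20, 1992.
Oral argument is held: Aug 20, 1992 + 1 week = Aug 27, 1992.
The opinion is issued: Aug 27, 1992 + 2 weeks = Sep 10, 1992.
Aug 30, 1992 falls between when oral argument is held (Aug 27, 1992) and when the opinion is issued (Sep 10, 1992).

Oral argument is held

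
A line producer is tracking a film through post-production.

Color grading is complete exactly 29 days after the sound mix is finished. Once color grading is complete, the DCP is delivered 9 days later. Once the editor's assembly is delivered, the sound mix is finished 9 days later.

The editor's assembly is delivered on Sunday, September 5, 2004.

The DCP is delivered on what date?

The editor's assembly is delivered: Sep 5, 2004.
The sound mix is finished: Sep 5, 2004 + 9 days = Sep 14, 2004.
Color grading is complete: Sep 14, 2004 + 29 days = Oct 13, 2004.
The DCP is delivered: Oct 13, 2004 + 9 days = Oct 22, 2004.

Friday, October 22, 2004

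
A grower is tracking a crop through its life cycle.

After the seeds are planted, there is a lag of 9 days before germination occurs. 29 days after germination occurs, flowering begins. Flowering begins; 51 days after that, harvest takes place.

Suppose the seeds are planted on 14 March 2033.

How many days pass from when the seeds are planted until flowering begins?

Causal path: the seeds are planted → germination occurs → flowering begins.
Total delay along the path: 9 + 29 = 38 days.

38 days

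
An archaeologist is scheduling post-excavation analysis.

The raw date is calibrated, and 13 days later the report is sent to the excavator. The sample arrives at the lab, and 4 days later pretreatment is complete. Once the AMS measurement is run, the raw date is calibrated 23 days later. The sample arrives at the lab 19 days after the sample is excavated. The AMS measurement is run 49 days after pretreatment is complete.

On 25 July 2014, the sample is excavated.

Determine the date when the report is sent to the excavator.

The sample is excavated: Jul 25, 2014.
The sample arrives at the lab: Jul 25, 2014 + 19 days = Aug 13, 2014.
Pretreatment is complete: Aug 13, 2014 + 4 days = Aug 17, 2014.
The AMS measurement is run: Aug 17, 2014 + 49 days = Oct 5, 2014.
The raw date is calibrated: Oct 5, 2014 + 23 days = Oct 28, 2014.
The report is sent to the excavator: Oct 28, 2014 + 13 days = Nov 10, 2014.

10 November 2014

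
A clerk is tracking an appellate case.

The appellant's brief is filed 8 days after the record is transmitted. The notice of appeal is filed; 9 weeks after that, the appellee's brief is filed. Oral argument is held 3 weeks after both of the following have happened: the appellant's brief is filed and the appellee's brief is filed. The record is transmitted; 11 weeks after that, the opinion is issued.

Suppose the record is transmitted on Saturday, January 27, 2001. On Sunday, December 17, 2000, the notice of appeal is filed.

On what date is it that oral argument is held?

Sunday, March 11, 2001

The record is transmitted: Jan 27, 2001.
The appellant's brief is filed: Jan 27, 2001 + 8 days = Feb 4, 2001.
The notice of appeal is filed: Dec 17, 2000.
The appellee's brief is filed: Dec 17, 2000 + 9 weeks = Feb 18, 2001.
Both prerequisites met — the appellant's brief is filed (Feb 4, 2001), the appellee's brief is filed (Feb 18, 2001); the later is Feb 18, 2001.
Oral argument is held: Feb 18, 2001 + 3 weeks = Mar 11, 2001.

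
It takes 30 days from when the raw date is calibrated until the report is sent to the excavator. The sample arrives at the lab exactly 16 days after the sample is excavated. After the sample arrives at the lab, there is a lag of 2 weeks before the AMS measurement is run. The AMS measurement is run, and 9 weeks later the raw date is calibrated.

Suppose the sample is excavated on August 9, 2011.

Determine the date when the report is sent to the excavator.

The sample is excavated: Aug 9, 2011.
The sample arrives at the lab: Aug 9, 2011 + 16 days = Aug 25, 2011.
The AMS measurement is run: Aug 25, 2011 + 2 weeks = Sep 8, 2011.
The raw date is calibrated: Sep 8, 2011 + 9 weeks = Nov 10, 2011.
The report is sent to the excavator: Nov 10, 2011 + 30 days = Dec 10, 2011.

December 10, 2011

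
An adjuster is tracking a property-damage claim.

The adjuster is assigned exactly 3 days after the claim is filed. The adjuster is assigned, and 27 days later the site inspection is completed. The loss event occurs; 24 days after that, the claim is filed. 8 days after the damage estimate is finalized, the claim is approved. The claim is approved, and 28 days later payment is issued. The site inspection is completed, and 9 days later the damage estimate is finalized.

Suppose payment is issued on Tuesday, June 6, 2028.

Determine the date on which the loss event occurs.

Payment is issued: Jun 6, 2028.
The claim is approved: Jun 6, 2028 − 28 days = May 9, 2028.
The damage estimate is finalized: May 9, 2028 − 8 days = May 1, 2028.
The site inspection is completed: May 1, 2028 − 9 days = Apr 22, 2028.
The adjuster is assigned: Apr 22, 2028 − 27 days = Mar 26, 2028.
The claim is filed: Mar 26, 2028 − 3 days = Mar 23, 2028.
The loss event occurs: Mar 23, 2028 − 24 days = Feb 28, 2028.

Monday, February 28, 2028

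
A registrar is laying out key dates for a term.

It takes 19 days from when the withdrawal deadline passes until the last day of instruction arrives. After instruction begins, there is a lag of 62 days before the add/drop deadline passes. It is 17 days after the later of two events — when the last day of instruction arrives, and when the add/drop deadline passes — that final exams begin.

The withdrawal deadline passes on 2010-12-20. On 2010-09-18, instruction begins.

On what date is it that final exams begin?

2011-01-25

The withdrawal deadline passes: Dec 20, 2010.
The last day of instruction arrives: Dec 20, 2010 + 19 days = Jan 8, 2011.
Instruction begins: Sep 18, 2010.
The add/drop deadline passes: Sep 18, 2010 + 62 days = Nov 19, 2010.
Both prerequisites met — the last day of instruction arrives (Jan 8, 2011), the add/drop deadline passes (Nov 19, 2010); the later is Jan 8, 2011.
Final exams begin: Jan 8, 2011 + 17 days = Jan 25, 2011.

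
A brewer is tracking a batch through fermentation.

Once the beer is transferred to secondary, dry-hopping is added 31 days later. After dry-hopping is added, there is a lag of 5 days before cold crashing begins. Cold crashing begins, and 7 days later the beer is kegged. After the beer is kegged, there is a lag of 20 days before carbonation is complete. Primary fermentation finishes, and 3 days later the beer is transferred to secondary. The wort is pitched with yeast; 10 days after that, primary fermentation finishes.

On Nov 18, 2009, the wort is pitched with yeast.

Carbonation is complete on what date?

Feb 2, 2010

The wort is pitched with yeast: Nov 18, 2009.
Primary fermentation finishes: Nov 18, 2009 + 10 days = Nov 28, 2009.
The beer is transferred to secondary: Nov 28, 2009 + 3 days = Dec 1, 2009.
Dry-hopping is added: Dec 1, 2009 + 31 days = Jan 1, 2010.
Cold crashing begins: Jan 1, 2010 + 5 days = Jan 6, 2010.
The beer is kegged: Jan 6, 2010 + 7 days = Jan 13, 2010.
Carbonation is complete: Jan 13, 2010 + 20 days = Feb 2, 2010.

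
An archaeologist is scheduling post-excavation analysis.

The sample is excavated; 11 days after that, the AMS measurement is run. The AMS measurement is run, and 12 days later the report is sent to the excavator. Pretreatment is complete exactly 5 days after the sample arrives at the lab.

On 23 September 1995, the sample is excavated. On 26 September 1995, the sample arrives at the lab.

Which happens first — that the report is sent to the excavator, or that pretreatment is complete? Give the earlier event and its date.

The sample is excavated: Sep 23, 1995.
The AMS measurement is run: Sep 23, 1995 + 11 days = Oct 4, 1995.
The report is sent to the excavator: Oct 4, 1995 + 12 days = Oct 16, 1995.
The sample arrives at the lab: Sep 26, 1995.
Pretreatment is complete: Sep 26, 1995 + 5 days = Oct 1, 1995.
Comparing: the report is sent to the excavator on Oct 16, 1995 vs pretreatment is complete on Oct 1, 1995. Earlier: pretreatment is complete.

Pretreatment is complete — 1 October 1995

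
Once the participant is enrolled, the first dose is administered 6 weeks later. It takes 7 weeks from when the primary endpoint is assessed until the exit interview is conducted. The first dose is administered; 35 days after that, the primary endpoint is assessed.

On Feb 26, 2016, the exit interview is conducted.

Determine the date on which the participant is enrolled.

The exit interview is conducted: Feb 26, 2016.
The primary endpoint is assessed: Feb 26, 2016 − 7 weeks = Jan 8, 2016.
The first dose is administered: Jan 8, 2016 − 35 days = Dec 4, 2015.
The participant is enrolled: Dec 4, 2015 − 6 weeks = Oct 23, 2015.

Oct 23, 2015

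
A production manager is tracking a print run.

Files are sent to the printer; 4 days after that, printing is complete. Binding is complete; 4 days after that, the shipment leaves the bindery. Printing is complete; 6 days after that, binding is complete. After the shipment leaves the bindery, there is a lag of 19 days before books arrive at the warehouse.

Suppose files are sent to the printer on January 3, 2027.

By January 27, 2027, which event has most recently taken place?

The shipment leaves the bindery

Files are sent to the printer: Jan 3, 2027.
Printing is complete: Jan 3, 2027 + 4 days = Jan 7, 2027.
Binding is complete: Jan 7, 2027 + 6 days = Jan 13, 2027.
The shipment leaves the bindery: Jan 13, 2027 + 4 days = Jan 17, 2027.
Books arrive at the warehouse: Jan 17, 2027 + 19 days = Feb 5, 2027.
Jan 27, 2027 falls between when the shipment leaves the bindery (Jan 17, 2027) and when books arrive at the warehouse (Feb 5, 2027).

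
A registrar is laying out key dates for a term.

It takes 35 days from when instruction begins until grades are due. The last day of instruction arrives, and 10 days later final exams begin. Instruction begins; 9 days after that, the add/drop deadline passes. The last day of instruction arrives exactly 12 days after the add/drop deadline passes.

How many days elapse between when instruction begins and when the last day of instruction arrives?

21 days

Causal path: instruction begins → the add/drop deadline passes → the last day of instruction arrives.
Total delay along the path: 9 + 12 = 21 days.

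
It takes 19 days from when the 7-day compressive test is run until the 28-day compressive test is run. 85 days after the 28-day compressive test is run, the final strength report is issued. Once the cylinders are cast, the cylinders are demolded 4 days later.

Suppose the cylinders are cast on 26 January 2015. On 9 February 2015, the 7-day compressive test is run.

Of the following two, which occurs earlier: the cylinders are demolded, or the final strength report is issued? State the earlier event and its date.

The cylinders are cast: Jan 26, 2015.
The cylinders are demolded: Jan 26, 2015 + 4 days = Jan 30, 2015.
The 7-day compressive test is run: Feb 9, 2015.
The 28-day compressive test is run: Feb 9, 2015 + 19 days = Feb 28, 2015.
The final strength report is issued: Feb 28, 2015 + 85 days = May 24, 2015.
Comparing: the cylinders are demolded on Jan 30, 2015 vs the final strength report is issued on May 24, 2015. Earlier: the cylinders are demolded.

The cylinders are demolded — 30 January 2015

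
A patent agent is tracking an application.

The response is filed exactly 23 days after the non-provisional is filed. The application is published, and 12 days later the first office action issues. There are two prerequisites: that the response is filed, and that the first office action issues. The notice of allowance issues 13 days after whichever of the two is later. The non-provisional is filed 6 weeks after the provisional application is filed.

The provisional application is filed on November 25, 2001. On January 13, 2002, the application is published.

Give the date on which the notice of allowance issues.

February 11, 2002

The provisional application is filed: Nov 25, 2001.
The non-provisional is filed: Nov 25, 2001 + 6 weeks = Jan 6, 2002.
The response is filed: Jan 6, 2002 + 23 days = Jan 29, 2002.
The application is published: Jan 13, 2002.
The first office action issues: Jan 13, 2002 + 12 days = Jan 25, 2002.
Both prerequisites met — the response is filed (Jan 29, 2002), the first office action issues (Jan 25, 2002); the later is Jan 29, 2002.
The notice of allowance issues: Jan 29, 2002 + 13 days = Feb 11, 2002.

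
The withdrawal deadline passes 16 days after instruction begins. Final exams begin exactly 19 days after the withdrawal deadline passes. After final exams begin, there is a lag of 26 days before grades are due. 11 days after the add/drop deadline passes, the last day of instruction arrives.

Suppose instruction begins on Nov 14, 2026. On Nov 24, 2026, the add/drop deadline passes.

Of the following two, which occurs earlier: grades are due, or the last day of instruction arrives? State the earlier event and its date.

The last day of instruction arrives — Dec 5, 2026

Instruction begins: Nov 14, 2026.
The withdrawal deadline passes: Nov 14, 2026 + 16 days = Nov 30, 2026.
Final exams begin: Nov 30, 2026 + 19 days = Dec 19, 2026.
Grades are due: Dec 19, 2026 + 26 days = Jan 14, 2027.
The add/drop deadline passes: Nov 24, 2026.
The last day of instruction arrives: Nov 24, 2026 + 11 days = Dec 5, 2026.
Comparing: grades are due on Jan 14, 2027 vs the last day of instruction arrives on Dec 5, 2026. Earlier: the last day of instruction arrives.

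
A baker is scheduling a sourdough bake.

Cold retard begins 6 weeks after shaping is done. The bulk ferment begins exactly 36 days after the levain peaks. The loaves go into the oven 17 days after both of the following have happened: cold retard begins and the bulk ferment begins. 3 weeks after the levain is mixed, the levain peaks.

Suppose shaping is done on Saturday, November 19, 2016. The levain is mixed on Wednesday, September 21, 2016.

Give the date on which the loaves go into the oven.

Shaping is done: Nov 19, 2016.
Cold retard begins: Nov 19, 2016 + 6 weeks = Dec 31, 2016.
The levain is mixed: Sep 21, 2016.
The levain peaks: Sep 21, 2016 + 3 weeks = Oct 12, 2016.
The bulk ferment begins: Oct 12, 2016 + 36 days = Nov 17, 2016.
Both prerequisites met — cold retard begins (Dec 31, 2016), the bulk ferment begins (Nov 17, 2016); the later is Dec 31, 2016.
The loaves go into the oven: Dec 31, 2016 + 17 days = Jan 17, 2017.

Tuesday, January 17, 2017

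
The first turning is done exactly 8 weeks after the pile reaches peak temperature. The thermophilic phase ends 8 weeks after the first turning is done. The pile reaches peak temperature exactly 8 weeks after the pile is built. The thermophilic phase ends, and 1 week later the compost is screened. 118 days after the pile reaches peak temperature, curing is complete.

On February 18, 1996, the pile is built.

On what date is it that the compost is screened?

The pile is built: Feb 18, 1996.
The pile reaches peak temperature: Feb 18, 1996 + 8 weeks = Apr 14, 1996.
The first turning is done: Apr 14, 1996 + 8 weeks = Jun 9, 1996.
The thermophilic phase ends: Jun 9, 1996 + 8 weeks = Aug 4, 1996.
The compost is screened: Aug 4, 1996 + 1 week = Aug 11, 1996.

August 11, 1996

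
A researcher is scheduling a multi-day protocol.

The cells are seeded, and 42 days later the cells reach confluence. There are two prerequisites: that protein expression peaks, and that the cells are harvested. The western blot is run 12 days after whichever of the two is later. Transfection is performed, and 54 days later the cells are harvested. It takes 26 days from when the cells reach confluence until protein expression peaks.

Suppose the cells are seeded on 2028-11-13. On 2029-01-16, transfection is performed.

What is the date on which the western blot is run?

2029-03-23

The cells are seeded: Nov 13, 2028.
The cells reach confluence: Nov 13, 2028 + 42 days = Dec 25, 2028.
Protein expression peaks: Dec 25, 2028 + 26 days = Jan 20, 2029.
Transfection is performed: Jan 16, 2029.
The cells are harvested: Jan 16, 2029 + 54 days = Mar 11, 2029.
Both prerequisites met — protein expression peaks (Jan 20, 2029), the cells are harvested (Mar 11, 2029); the later is Mar 11, 2029.
The western blot is run: Mar 11, 2029 + 12 days = Mar 23, 2029.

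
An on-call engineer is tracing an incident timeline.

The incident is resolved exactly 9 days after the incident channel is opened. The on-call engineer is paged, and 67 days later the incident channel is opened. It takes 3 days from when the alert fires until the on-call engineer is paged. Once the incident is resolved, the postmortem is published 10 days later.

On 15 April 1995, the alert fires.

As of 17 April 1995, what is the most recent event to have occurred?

The alert fires: Apr 15, 1995.
The on-call engineer is paged: Apr 15, 1995 + 3 days = Apr 18, 1995.
The incident channel is opened: Apr 18, 1995 + 67 days = Jun 24, 1995.
The incident is resolved: Jun 24, 1995 + 9 days = Jul 3, 1995.
The postmortem is published: Jul 3, 1995 + 10 days = Jul 13, 1995.
Apr 17, 1995 falls between when the alert fires (Apr 15, 1995) and when the on-call engineer is paged (Apr 18, 1995).

The alert fires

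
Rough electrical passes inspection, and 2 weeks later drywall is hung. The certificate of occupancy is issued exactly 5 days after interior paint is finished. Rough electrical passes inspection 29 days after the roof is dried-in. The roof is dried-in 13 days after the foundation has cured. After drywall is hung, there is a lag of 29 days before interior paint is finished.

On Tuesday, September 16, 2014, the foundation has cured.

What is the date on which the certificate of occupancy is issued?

Monday, December 15, 2014

The foundation has cured: Sep 16, 2014.
The roof is dried-in: Sep 16, 2014 + 13 days = Sep 29, 2014.
Rough electrical passes inspection: Sep 29, 2014 + 29 days = Oct 28, 2014.
Drywall is hung: Oct 28, 2014 + 2 weeks = Nov 11, 2014.
Interior paint is finished: Nov 11, 2014 + 29 days = Dec 10, 2014.
The certificate of occupancy is issued: Dec 10, 2014 + 5 days = Dec 15, 2014.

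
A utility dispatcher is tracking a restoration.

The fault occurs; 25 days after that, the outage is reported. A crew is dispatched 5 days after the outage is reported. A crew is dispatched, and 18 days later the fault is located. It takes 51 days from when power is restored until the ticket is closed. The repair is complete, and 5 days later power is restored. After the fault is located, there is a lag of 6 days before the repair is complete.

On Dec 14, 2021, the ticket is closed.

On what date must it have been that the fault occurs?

Aug 26, 2021

The ticket is closed: Dec 14, 2021.
Power is restored: Dec 14, 2021 − 51 days = Oct 24, 2021.
The repair is complete: Oct 24, 2021 − 5 days = Oct 19, 2021.
The fault is located: Oct 19, 2021 − 6 days = Oct 13, 2021.
A crew is dispatched: Oct 13, 2021 − 18 days = Sep 25, 2021.
The outage is reported: Sep 25, 2021 − 5 days = Sep 20, 2021.
The fault occurs: Sep 20, 2021 − 25 days = Aug 26, 2021.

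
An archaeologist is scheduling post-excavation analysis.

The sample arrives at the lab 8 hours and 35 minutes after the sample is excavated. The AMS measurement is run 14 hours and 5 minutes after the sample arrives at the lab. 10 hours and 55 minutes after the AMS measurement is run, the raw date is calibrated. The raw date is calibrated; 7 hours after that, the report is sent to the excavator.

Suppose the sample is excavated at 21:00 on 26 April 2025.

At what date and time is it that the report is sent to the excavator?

13:35 on 28 April 2025

The sample is excavated: 21:00 Apr 26, 2025.
The sample arrives at the lab: 21:00 Apr 26, 2025 + 8h35m = 05:35 Apr 27, 2025.
The AMS measurement is run: 05:35 Apr 27, 2025 + 14h05m = 19:40 Apr 27, 2025.
The raw date is calibrated: 19:40 Apr 27, 2025 + 10h55m = 06:35 Apr 28, 2025.
The report is sent to the excavator: 06:35 Apr 28, 2025 + 7h = 13:35 Apr 28, 2025.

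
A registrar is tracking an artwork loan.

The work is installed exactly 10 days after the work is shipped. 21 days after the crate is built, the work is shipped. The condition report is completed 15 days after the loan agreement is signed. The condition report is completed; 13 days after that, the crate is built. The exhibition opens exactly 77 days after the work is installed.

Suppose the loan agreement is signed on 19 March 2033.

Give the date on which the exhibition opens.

2 August 2033

The loan agreement is signed: Mar 19, 2033.
The condition report is completed: Mar 19, 2033 + 15 days = Apr 3, 2033.
The crate is built: Apr 3, 2033 + 13 days = Apr 16, 2033.
The work is shipped: Apr 16, 2033 + 21 days = May 7, 2033.
The work is installed: May 7, 2033 + 10 days = May 17, 2033.
The exhibition opens: May 17, 2033 + 77 days = Aug 2, 2033.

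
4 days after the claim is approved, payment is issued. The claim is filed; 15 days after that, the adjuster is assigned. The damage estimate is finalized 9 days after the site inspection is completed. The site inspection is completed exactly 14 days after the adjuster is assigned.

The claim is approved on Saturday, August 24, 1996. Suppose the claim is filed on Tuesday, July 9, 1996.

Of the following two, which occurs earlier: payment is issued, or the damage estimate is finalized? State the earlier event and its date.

The damage estimate is finalized — Friday, August 16, 1996

The claim is approved: Aug 24, 1996.
Payment is issued: Aug 24, 1996 + 4 days = Aug 28, 1996.
The claim is filed: Jul 9, 1996.
The adjuster is assigned: Jul 9, 1996 + 15 days = Jul 24, 1996.
The site inspection is completed: Jul 24, 1996 + 14 days = Aug 7, 1996.
The damage estimate is finalized: Aug 7, 1996 + 9 days = Aug 16, 1996.
Comparing: payment is issued on Aug 28, 1996 vs the damage estimate is finalized on Aug 16, 1996. Earlier: the damage estimate is finalized.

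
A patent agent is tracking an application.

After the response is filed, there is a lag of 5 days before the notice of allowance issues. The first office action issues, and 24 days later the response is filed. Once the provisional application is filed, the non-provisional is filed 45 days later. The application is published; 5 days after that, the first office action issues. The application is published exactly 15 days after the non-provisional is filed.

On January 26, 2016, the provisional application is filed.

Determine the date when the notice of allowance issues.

April 29, 2016

The provisional application is filed: Jan 26, 2016.
The non-provisional is filed: Jan 26, 2016 + 45 days = Mar 11, 2016.
The application is published: Mar 11, 2016 + 15 days = Mar 26, 2016.
The first office action issues: Mar 26, 2016 + 5 days = Mar 31, 2016.
The response is filed: Mar 31, 2016 + 24 days = Apr 24, 2016.
The notice of allowance issues: Apr 24, 2016 + 5 days = Apr 29, 2016.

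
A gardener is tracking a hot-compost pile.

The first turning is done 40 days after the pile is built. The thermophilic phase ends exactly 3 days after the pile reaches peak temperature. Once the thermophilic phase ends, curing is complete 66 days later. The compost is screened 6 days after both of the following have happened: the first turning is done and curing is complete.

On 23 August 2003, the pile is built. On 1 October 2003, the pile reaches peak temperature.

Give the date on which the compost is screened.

15 December 2003

The pile is built: Aug 23, 2003.
The first turning is done: Aug 23, 2003 + 40 days = Oct 2, 2003.
The pile reaches peak temperature: Oct 1, 2003.
The thermophilic phase ends: Oct 1, 2003 + 3 days = Oct 4, 2003.
Curing is complete: Oct 4, 2003 + 66 days = Dec 9, 2003.
Both prerequisites met — the first turning is done (Oct 2, 2003), curing is complete (Dec 9, 2003); the later is Dec 9, 2003.
The compost is screened: Dec 9, 2003 + 6 days = Dec 15, 2003.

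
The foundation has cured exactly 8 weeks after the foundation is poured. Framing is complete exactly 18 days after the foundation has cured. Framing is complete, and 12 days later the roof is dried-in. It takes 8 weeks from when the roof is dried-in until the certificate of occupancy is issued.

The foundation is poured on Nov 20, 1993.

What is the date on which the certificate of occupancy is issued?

Apr 11, 1994

The foundation is poured: Nov 20, 1993.
The foundation has cured: Nov 20, 1993 + 8 weeks = Jan 15, 1994.
Framing is complete: Jan 15, 1994 + 18 days = Feb 2, 1994.
The roof is dried-in: Feb 2, 1994 + 12 days = Feb 14, 1994.
The certificate of occupancy is issued: Feb 14, 1994 + 8 weeks = Apr 11, 1994.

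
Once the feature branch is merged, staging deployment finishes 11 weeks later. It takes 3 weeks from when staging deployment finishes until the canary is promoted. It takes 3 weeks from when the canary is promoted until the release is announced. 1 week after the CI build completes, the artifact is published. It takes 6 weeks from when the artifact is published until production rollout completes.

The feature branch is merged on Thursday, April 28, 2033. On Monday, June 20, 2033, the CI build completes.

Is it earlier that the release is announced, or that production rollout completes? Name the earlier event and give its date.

The feature branch is merged: Apr 28, 2033.
Staging deployment finishes: Apr 28, 2033 + 11 weeks = Jul 14, 2033.
The canary is promoted: Jul 14, 2033 + 3 weeks = Aug 4, 2033.
The release is announced: Aug 4, 2033 + 3 weeks = Aug 25, 2033.
The CI build completes: Jun 20, 2033.
The artifact is published: Jun 20, 2033 + 1 week = Jun 27, 2033.
Production rollout completes: Jun 27, 2033 + 6 weeks = Aug 8, 2033.
Comparing: the release is announced on Aug 25, 2033 vs production rollout completes on Aug 8, 2033. Earlier: production rollout completes.

Production rollout completes — Monday, August 8, 2033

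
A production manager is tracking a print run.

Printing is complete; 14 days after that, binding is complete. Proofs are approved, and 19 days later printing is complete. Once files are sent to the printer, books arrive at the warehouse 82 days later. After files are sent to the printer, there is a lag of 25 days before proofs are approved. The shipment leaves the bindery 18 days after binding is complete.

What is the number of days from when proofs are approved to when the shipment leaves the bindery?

Causal path: proofs are approved → printing is complete → binding is complete → the shipment leaves the bindery.
Total delay along the path: 19 + 14 + 18 = 51 days.

51 days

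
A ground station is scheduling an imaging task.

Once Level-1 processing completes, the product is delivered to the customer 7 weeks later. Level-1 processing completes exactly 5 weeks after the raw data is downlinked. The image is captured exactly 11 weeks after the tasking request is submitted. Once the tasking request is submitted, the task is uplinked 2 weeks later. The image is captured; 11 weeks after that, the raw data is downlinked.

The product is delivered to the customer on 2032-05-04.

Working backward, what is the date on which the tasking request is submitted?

The product is delivered to the customer: May 4, 2032.
Level-1 processing completes: May 4, 2032 − 7 weeks = Mar 16, 2032.
The raw data is downlinked: Mar 16, 2032 − 5 weeks = Feb 10, 2032.
The image is captured: Feb 10, 2032 − 11 weeks = Nov 25, 2031.
The tasking request is submitted: Nov 25, 2031 − 11 weeks = Sep 9, 2031.

2031-09-09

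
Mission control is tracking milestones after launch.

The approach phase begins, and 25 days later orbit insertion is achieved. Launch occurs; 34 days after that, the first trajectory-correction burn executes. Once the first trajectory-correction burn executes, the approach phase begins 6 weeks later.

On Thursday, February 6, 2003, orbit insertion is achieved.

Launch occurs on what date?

Orbit insertion is achieved: Feb 6, 2003.
The approach phase begins: Feb 6, 2003 − 25 days = Jan 12, 2003.
The first trajectory-correction burn executes: Jan 12, 2003 − 6 weeks = Dec 1, 2002.
Launch occurs: Dec 1, 2002 − 34 days = Oct 28, 2002.

Monday, October 28, 2002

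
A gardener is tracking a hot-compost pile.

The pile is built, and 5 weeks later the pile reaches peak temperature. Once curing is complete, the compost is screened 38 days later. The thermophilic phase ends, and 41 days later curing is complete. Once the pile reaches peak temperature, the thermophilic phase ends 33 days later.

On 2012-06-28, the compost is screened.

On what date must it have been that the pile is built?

2012-02-02

The compost is screened: Jun 28, 2012.
Curing is complete: Jun 28, 2012 − 38 days = May 21, 2012.
The thermophilic phase ends: May 21, 2012 − 41 days = Apr 10, 2012.
The pile reaches peak temperature: Apr 10, 2012 − 33 days = Mar 8, 2012.
The pile is built: Mar 8, 2012 − 5 weeks = Feb 2, 2012.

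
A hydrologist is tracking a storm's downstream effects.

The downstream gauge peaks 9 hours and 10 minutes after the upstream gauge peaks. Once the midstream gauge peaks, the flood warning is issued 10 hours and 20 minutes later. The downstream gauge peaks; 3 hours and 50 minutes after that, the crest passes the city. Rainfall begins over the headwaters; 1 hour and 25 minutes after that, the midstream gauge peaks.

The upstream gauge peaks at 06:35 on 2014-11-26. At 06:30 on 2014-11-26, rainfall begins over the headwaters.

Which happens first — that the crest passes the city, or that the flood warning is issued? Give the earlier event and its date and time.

The upstream gauge peaks: 06:35 Nov 26, 2014.
The downstream gauge peaks: 06:35 Nov 26, 2014 + 9h10m = 15:45 Nov 26, 2014.
The crest passes the city: 15:45 Nov 26, 2014 + 3h50m = 19:35 Nov 26, 2014.
Rainfall begins over the headwaters: 06:30 Nov 26, 2014.
The midstream gauge peaks: 06:30 Nov 26, 2014 + 1h25m = 07:55 Nov 26, 2014.
The flood warning is issued: 07:55 Nov 26, 2014 + 10h20m = 18:15 Nov 26, 2014.
Comparing: the crest passes the city at 19:35 Nov 26, 2014 vs the flood warning is issued at 18:15 Nov 26, 2014. Earlier: the flood warning is issued.

The flood warning is issued — 18:15 on 2014-11-26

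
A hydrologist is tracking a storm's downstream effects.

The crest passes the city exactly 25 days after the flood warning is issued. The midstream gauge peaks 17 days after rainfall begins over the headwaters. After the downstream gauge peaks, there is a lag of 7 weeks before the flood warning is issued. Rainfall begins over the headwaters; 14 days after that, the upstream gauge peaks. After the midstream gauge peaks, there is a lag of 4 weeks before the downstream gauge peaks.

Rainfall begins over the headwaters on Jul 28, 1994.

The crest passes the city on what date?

Rainfall begins over the headwaters: Jul 28, 1994.
The midstream gauge peaks: Jul 28, 1994 + 17 days = Aug 14, 1994.
The downstream gauge peaks: Aug 14, 1994 + 4 weeks = Sep 11, 1994.
The flood warning is issued: Sep 11, 1994 + 7 weeks = Oct 30, 1994.
The crest passes the city: Oct 30, 1994 + 25 days = Nov 24, 1994.

Nov 24, 1994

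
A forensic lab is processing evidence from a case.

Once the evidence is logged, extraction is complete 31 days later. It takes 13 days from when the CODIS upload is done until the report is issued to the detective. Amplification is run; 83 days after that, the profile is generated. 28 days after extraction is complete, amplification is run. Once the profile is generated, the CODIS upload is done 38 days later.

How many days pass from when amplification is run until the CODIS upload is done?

Causal path: amplification is run → the profile is generated → the CODIS upload is done.
Total delay along the path: 83 + 38 = 121 days.

121 days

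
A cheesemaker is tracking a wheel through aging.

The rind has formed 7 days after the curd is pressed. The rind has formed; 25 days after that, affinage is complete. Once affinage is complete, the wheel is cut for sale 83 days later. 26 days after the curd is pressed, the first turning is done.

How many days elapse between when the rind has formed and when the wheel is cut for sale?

108 days

Causal path: the rind has formed → affinage is complete → the wheel is cut for sale.
Total delay along the path: 25 + 83 = 108 days.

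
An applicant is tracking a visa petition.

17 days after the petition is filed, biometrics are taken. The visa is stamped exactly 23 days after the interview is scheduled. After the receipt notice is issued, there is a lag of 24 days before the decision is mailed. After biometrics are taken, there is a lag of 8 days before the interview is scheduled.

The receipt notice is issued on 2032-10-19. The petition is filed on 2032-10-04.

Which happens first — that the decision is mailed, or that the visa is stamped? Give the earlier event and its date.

The decision is mailed — 2032-11-12

The receipt notice is issued: Oct 19, 2032.
The decision is mailed: Oct 19, 2032 + 24 days = Nov 12, 2032.
The petition is filed: Oct 4, 2032.
Biometrics are taken: Oct 4, 2032 + 17 days = Oct 21, 2032.
The interview is scheduled: Oct 21, 2032 + 8 days = Oct 29, 2032.
The visa is stamped: Oct 29, 2032 + 23 days = Nov 21, 2032.
Comparing: the decision is mailed on Nov 12, 2032 vs the visa is stamped on Nov 21, 2032. Earlier: the decision is mailed.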